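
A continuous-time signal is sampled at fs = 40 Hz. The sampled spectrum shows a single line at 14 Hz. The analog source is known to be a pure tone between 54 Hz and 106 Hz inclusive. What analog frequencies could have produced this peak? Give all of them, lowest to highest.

54 Hz, 66 Hz, 94 Hz, 106 Hz

Frequencies that alias to 14 Hz are k·fs ± 14 Hz for integer k ≥ 0.
k=0: 14 Hz.
k=1: 26 Hz, 54 Hz.
k=2: 66 Hz, 94 Hz.
k=3: 106 Hz, 134 Hz.
k=4: 146 Hz, 174 Hz.
Within [54 Hz, 106 Hz]: 54 Hz, 66 Hz, 94 Hz, 106 Hz.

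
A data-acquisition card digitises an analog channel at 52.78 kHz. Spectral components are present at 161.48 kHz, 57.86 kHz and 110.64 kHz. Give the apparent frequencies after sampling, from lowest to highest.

fs/2 = 26.39 kHz.
161.48 kHz mod fs = 3.14 kHz.
3.14 kHz ≤ fs/2 = 26.39 kHz, appears at 3.14 kHz.
57.86 kHz mod fs = 5.08 kHz.
5.08 kHz ≤ fs/2 = 26.39 kHz, appears at 5.08 kHz.
110.64 kHz mod fs = 5.08 kHz.
5.08 kHz ≤ fs/2 = 26.39 kHz, appears at 5.08 kHz.
Distinct values: {3.14 kHz, 5.08 kHz}.

3.14 kHz, 5.08 kHz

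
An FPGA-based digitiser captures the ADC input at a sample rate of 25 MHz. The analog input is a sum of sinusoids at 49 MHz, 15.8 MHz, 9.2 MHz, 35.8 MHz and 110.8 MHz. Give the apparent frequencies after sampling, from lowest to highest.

1 MHz, 9.2 MHz, 10.8 MHz

fs/2 = 12.5 MHz.
49 MHz mod fs = 24 MHz.
24 MHz > fs/2 = 12.5 MHz, folds to fs − 24 MHz = 1 MHz.
15.8 MHz > fs/2 = 12.5 MHz, folds to fs − 15.8 MHz = 9.2 MHz.
9.2 MHz ≤ fs/2 = 12.5 MHz, passes unchanged.
35.8 MHz mod fs = 10.8 MHz.
10.8 MHz ≤ fs/2 = 12.5 MHz, appears at 10.8 MHz.
110.8 MHz mod fs = 10.8 MHz.
10.8 MHz ≤ fs/2 = 12.5 MHz, appears at 10.8 MHz.
Distinct values: {1 MHz, 9.2 MHz, 10.8 MHz}.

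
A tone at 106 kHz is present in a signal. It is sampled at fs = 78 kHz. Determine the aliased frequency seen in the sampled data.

28 kHz

106 kHz mod fs = 28 kHz.
28 kHz ≤ fs/2 = 39 kHz, appears at 28 kHz.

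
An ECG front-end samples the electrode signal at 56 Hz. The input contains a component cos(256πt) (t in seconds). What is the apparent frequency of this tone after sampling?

16 Hz

ω = 256π rad/s → f = ω/(2π) = 128 Hz.
128 Hz mod fs = 16 Hz.
16 Hz ≤ fs/2 = 28 Hz, appears at 16 Hz.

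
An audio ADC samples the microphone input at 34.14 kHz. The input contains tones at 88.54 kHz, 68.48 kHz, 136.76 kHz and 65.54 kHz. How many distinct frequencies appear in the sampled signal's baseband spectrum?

fs/2 = 17.07 kHz.
88.54 kHz mod fs = 20.26 kHz.
20.26 kHz > fs/2 = 17.07 kHz, folds to fs − 20.26 kHz = 13.88 kHz.
68.48 kHz mod fs = 0.2 kHz.
0.2 kHz ≤ fs/2 = 17.07 kHz, appears at 0.2 kHz.
136.76 kHz mod fs = 0.2 kHz.
0.2 kHz ≤ fs/2 = 17.07 kHz, appears at 0.2 kHz.
65.54 kHz mod fs = 31.4 kHz.
31.4 kHz > fs/2 = 17.07 kHz, folds to fs − 31.4 kHz = 2.74 kHz.
Distinct values: {0.2 kHz, 2.74 kHz, 13.88 kHz} → 3.

3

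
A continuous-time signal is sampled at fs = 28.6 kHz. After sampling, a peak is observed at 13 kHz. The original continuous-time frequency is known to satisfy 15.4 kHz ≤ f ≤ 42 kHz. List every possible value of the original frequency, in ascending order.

Frequencies that alias to 13 kHz are k·fs ± 13 kHz for integer k ≥ 0.
k=0: 13 kHz.
k=1: 15.6 kHz, 41.6 kHz.
k=2: 44.2 kHz, 70.2 kHz.
Within [15.4 kHz, 42 kHz]: 15.6 kHz, 41.6 kHz.

15.6 kHz, 41.6 kHz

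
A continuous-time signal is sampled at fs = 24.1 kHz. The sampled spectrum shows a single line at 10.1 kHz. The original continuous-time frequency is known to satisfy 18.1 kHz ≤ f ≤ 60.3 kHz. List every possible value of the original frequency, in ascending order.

Frequencies that alias to 10.1 kHz are k·fs ± 10.1 kHz for integer k ≥ 0.
k=0: 10.1 kHz.
k=1: 14 kHz, 34.2 kHz.
k=2: 38.1 kHz, 58.3 kHz.
k=3: 62.2 kHz, 82.4 kHz.
Within [18.1 kHz, 60.3 kHz]: 34.2 kHz, 38.1 kHz, 58.3 kHz.

34.2 kHz, 38.1 kHz, 58.3 kHz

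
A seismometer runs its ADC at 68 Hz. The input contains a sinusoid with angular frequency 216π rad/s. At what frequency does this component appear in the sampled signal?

28 Hz

ω = 216π rad/s → f = ω/(2π) = 108 Hz.
108 Hz mod fs = 40 Hz.
40 Hz > fs/2 = 34 Hz, folds to fs − 40 Hz = 28 Hz.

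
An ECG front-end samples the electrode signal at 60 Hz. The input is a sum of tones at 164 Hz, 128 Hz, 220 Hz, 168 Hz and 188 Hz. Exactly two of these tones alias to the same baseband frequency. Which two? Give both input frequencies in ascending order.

128 Hz, 188 Hz

fs/2 = 30 Hz.
164 Hz mod fs = 44 Hz.
44 Hz > fs/2 = 30 Hz, folds to fs − 44 Hz = 16 Hz.
128 Hz mod fs = 8 Hz.
8 Hz ≤ fs/2 = 30 Hz, appears at 8 Hz.
220 Hz mod fs = 40 Hz.
40 Hz > fs/2 = 30 Hz, folds to fs − 40 Hz = 20 Hz.
168 Hz mod fs = 48 Hz.
48 Hz > fs/2 = 30 Hz, folds to fs − 48 Hz = 12 Hz.
188 Hz mod fs = 8 Hz.
8 Hz ≤ fs/2 = 30 Hz, appears at 8 Hz.
128 Hz and 188 Hz both map to 8 Hz.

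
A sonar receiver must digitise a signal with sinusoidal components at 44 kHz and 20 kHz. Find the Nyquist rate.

Highest-frequency component: 44 kHz.
Nyquist rate = 2 × 44 kHz = 88 kHz.

88 kHz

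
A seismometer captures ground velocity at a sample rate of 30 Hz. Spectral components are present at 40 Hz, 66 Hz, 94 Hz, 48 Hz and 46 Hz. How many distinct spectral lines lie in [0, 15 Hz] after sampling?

fs/2 = 15 Hz.
40 Hz mod fs = 10 Hz.
10 Hz ≤ fs/2 = 15 Hz, appears at 10 Hz.
66 Hz mod fs = 6 Hz.
6 Hz ≤ fs/2 = 15 Hz, appears at 6 Hz.
94 Hz mod fs = 4 Hz.
4 Hz ≤ fs/2 = 15 Hz, appears at 4 Hz.
48 Hz mod fs = 18 Hz.
18 Hz > fs/2 = 15 Hz, folds to fs − 18 Hz = 12 Hz.
46 Hz mod fs = 16 Hz.
16 Hz > fs/2 = 15 Hz, folds to fs − 16 Hz = 14 Hz.
Distinct values: {4 Hz, 6 Hz, 10 Hz, 12 Hz, 14 Hz} → 5.

5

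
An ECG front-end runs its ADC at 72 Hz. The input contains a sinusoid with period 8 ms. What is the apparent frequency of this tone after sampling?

T = 8 ms → f = 1/T = 125 Hz.
125 Hz mod fs = 53 Hz.
53 Hz > fs/2 = 36 Hz, folds to fs − 53 Hz = 19 Hz.

19 Hz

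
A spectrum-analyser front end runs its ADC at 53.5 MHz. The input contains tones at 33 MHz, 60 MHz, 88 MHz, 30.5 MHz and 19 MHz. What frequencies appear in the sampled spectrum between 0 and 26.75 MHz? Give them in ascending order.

fs/2 = 26.75 MHz.
33 MHz > fs/2 = 26.75 MHz, folds to fs − 33 MHz = 20.5 MHz.
60 MHz mod fs = 6.5 MHz.
6.5 MHz ≤ fs/2 = 26.75 MHz, appears at 6.5 MHz.
88 MHz mod fs = 34.5 MHz.
34.5 MHz > fs/2 = 26.75 MHz, folds to fs − 34.5 MHz = 19 MHz.
30.5 MHz > fs/2 = 26.75 MHz, folds to fs − 30.5 MHz = 23 MHz.
19 MHz ≤ fs/2 = 26.75 MHz, passes unchanged.
Distinct values: {6.5 MHz, 19 MHz, 20.5 MHz, 23 MHz}.

6.5 MHz, 19 MHz, 20.5 MHz, 23 MHz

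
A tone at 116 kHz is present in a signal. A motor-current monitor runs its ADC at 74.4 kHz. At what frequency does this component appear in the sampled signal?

32.8 kHz

116 kHz mod fs = 41.6 kHz.
41.6 kHz > fs/2 = 37.2 kHz, folds to fs − 41.6 kHz = 32.8 kHz.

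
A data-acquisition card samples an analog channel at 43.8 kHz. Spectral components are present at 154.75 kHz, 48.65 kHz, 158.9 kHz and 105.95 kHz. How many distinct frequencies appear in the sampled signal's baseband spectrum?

fs/2 = 21.9 kHz.
154.75 kHz mod fs = 23.35 kHz.
23.35 kHz > fs/2 = 21.9 kHz, folds to fs − 23.35 kHz = 20.45 kHz.
48.65 kHz mod fs = 4.85 kHz.
4.85 kHz ≤ fs/2 = 21.9 kHz, appears at 4.85 kHz.
158.9 kHz mod fs = 27.5 kHz.
27.5 kHz > fs/2 = 21.9 kHz, folds to fs − 27.5 kHz = 16.3 kHz.
105.95 kHz mod fs = 18.35 kHz.
18.35 kHz ≤ fs/2 = 21.9 kHz, appears at 18.35 kHz.
Distinct values: {4.85 kHz, 16.3 kHz, 18.35 kHz, 20.45 kHz} → 4.

4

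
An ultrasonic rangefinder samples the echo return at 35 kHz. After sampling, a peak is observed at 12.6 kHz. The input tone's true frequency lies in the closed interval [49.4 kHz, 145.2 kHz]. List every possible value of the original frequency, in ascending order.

Frequencies that alias to 12.6 kHz are k·fs ± 12.6 kHz for integer k ≥ 0.
k=0: 12.6 kHz.
k=1: 22.4 kHz, 47.6 kHz.
k=2: 57.4 kHz, 82.6 kHz.
k=3: 92.4 kHz, 117.6 kHz.
k=4: 127.4 kHz, 152.6 kHz.
k=5: 162.4 kHz, 187.6 kHz.
Within [49.4 kHz, 145.2 kHz]: 57.4 kHz, 82.6 kHz, 92.4 kHz, 117.6 kHz, 127.4 kHz.

57.4 kHz, 82.6 kHz, 92.4 kHz, 117.6 kHz, 127.4 kHz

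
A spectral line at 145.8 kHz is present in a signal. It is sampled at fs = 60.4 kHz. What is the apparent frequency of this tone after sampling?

145.8 kHz mod fs = 25 kHz.
25 kHz ≤ fs/2 = 30.2 kHz, appears at 25 kHz.

25 kHz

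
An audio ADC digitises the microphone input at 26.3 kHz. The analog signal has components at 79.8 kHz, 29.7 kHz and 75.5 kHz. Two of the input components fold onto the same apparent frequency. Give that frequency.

fs/2 = 13.15 kHz.
79.8 kHz mod fs = 0.9 kHz.
0.9 kHz ≤ fs/2 = 13.15 kHz, appears at 0.9 kHz.
29.7 kHz mod fs = 3.4 kHz.
3.4 kHz ≤ fs/2 = 13.15 kHz, appears at 3.4 kHz.
75.5 kHz mod fs = 22.9 kHz.
22.9 kHz > fs/2 = 13.15 kHz, folds to fs − 22.9 kHz = 3.4 kHz.
29.7 kHz and 75.5 kHz both map to 3.4 kHz.

3.4 kHz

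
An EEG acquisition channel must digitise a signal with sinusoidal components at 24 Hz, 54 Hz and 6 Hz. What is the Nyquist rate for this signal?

Highest-frequency component: 54 Hz.
Nyquist rate = 2 × 54 Hz = 108 Hz.

108 Hz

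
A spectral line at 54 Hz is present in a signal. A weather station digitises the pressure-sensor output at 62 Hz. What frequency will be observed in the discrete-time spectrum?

54 Hz > fs/2 = 31 Hz, folds to fs − 54 Hz = 8 Hz.

8 Hz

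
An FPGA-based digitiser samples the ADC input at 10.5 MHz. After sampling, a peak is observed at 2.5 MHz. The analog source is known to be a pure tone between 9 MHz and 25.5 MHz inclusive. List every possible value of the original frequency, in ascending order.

13 MHz, 18.5 MHz, 23.5 MHz

Frequencies that alias to 2.5 MHz are k·fs ± 2.5 MHz for integer k ≥ 0.
k=0: 2.5 MHz.
k=1: 8 MHz, 13 MHz.
k=2: 18.5 MHz, 23.5 MHz.
k=3: 29 MHz, 34 MHz.
Within [9 MHz, 25.5 MHz]: 13 MHz, 18.5 MHz, 23.5 MHz.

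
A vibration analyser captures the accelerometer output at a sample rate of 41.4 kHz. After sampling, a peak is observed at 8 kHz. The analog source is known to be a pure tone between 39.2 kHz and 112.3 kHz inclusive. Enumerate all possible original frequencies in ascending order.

Frequencies that alias to 8 kHz are k·fs ± 8 kHz for integer k ≥ 0.
k=0: 8 kHz.
k=1: 33.4 kHz, 49.4 kHz.
k=2: 74.8 kHz, 90.8 kHz.
k=3: 116.2 kHz, 132.2 kHz.
Within [39.2 kHz, 112.3 kHz]: 49.4 kHz, 74.8 kHz, 90.8 kHz.

49.4 kHz, 74.8 kHz, 90.8 kHz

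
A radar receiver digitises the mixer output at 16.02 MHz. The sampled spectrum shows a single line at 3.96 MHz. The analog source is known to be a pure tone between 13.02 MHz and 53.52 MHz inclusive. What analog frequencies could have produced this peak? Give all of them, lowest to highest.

Frequencies that alias to 3.96 MHz are k·fs ± 3.96 MHz for integer k ≥ 0.
k=0: 3.96 MHz.
k=1: 12.06 MHz, 19.98 MHz.
k=2: 28.08 MHz, 36 MHz.
k=3: 44.1 MHz, 52.02 MHz.
k=4: 60.12 MHz, 68.04 MHz.
Within [13.02 MHz, 53.52 MHz]: 19.98 MHz, 28.08 MHz, 36 MHz, 44.1 MHz, 52.02 MHz.

19.98 MHz, 28.08 MHz, 36 MHz, 44.1 MHz, 52.02 MHz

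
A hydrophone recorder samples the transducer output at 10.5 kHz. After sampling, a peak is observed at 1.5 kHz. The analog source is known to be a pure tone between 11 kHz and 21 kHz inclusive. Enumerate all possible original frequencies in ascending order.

Frequencies that alias to 1.5 kHz are k·fs ± 1.5 kHz for integer k ≥ 0.
k=0: 1.5 kHz.
k=1: 9 kHz, 12 kHz.
k=2: 19.5 kHz, 22.5 kHz.
k=3: 30 kHz, 33 kHz.
Within [11 kHz, 21 kHz]: 12 kHz, 19.5 kHz.

12 kHz, 19.5 kHz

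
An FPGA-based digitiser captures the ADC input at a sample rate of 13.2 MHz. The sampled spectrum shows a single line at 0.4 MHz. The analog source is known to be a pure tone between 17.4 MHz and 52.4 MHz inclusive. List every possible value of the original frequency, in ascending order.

Frequencies that alias to 0.4 MHz are k·fs ± 0.4 MHz for integer k ≥ 0.
k=0: 0.4 MHz.
k=1: 12.8 MHz, 13.6 MHz.
k=2: 26 MHz, 26.8 MHz.
k=3: 39.2 MHz, 40 MHz.
k=4: 52.4 MHz, 53.2 MHz.
k=5: 65.6 MHz, 66.4 MHz.
Within [17.4 MHz, 52.4 MHz]: 26 MHz, 26.8 MHz, 39.2 MHz, 40 MHz, 52.4 MHz.

26 MHz, 26.8 MHz, 39.2 MHz, 40 MHz, 52.4 MHz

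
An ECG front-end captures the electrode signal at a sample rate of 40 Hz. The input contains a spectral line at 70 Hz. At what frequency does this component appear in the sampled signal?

10 Hz

70 Hz mod fs = 30 Hz.
30 Hz > fs/2 = 20 Hz, folds to fs − 30 Hz = 10 Hz.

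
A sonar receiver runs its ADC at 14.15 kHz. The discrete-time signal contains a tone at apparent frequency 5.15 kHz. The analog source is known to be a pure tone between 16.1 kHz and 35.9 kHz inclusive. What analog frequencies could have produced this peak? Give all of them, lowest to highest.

Frequencies that alias to 5.15 kHz are k·fs ± 5.15 kHz for integer k ≥ 0.
k=0: 5.15 kHz.
k=1: 9 kHz, 19.3 kHz.
k=2: 23.15 kHz, 33.45 kHz.
k=3: 37.3 kHz, 47.6 kHz.
Within [16.1 kHz, 35.9 kHz]: 19.3 kHz, 23.15 kHz, 33.45 kHz.

19.3 kHz, 23.15 kHz, 33.45 kHz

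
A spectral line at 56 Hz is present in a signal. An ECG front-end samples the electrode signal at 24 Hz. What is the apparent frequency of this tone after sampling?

8 Hz

56 Hz mod fs = 8 Hz.
8 Hz ≤ fs/2 = 12 Hz, appears at 8 Hz.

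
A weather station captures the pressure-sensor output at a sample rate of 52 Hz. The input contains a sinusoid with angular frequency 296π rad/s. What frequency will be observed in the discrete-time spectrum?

ω = 296π rad/s → f = ω/(2π) = 148 Hz.
148 Hz mod fs = 44 Hz.
44 Hz > fs/2 = 26 Hz, folds to fs − 44 Hz = 8 Hz.

8 Hz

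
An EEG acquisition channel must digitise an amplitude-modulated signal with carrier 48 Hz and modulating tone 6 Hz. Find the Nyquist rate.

108 Hz

AM sidebands sit at fc ± fm = 42 Hz and 54 Hz.
Highest-frequency component: 54 Hz.
Nyquist rate = 2 × 54 Hz = 108 Hz.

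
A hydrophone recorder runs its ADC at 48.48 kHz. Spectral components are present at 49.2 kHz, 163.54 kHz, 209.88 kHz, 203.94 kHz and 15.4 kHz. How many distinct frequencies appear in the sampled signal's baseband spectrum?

5

fs/2 = 24.24 kHz.
49.2 kHz mod fs = 0.72 kHz.
0.72 kHz ≤ fs/2 = 24.24 kHz, appears at 0.72 kHz.
163.54 kHz mod fs = 18.1 kHz.
18.1 kHz ≤ fs/2 = 24.24 kHz, appears at 18.1 kHz.
209.88 kHz mod fs = 15.96 kHz.
15.96 kHz ≤ fs/2 = 24.24 kHz, appears at 15.96 kHz.
203.94 kHz mod fs = 10.02 kHz.
10.02 kHz ≤ fs/2 = 24.24 kHz, appears at 10.02 kHz.
15.4 kHz ≤ fs/2 = 24.24 kHz, passes unchanged.
Distinct values: {0.72 kHz, 10.02 kHz, 15.4 kHz, 15.96 kHz, 18.1 kHz} → 5.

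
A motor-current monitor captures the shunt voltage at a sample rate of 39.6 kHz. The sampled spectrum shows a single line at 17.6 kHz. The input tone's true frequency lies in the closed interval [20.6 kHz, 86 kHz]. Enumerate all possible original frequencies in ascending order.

22 kHz, 57.2 kHz, 61.6 kHz

Frequencies that alias to 17.6 kHz are k·fs ± 17.6 kHz for integer k ≥ 0.
k=0: 17.6 kHz.
k=1: 22 kHz, 57.2 kHz.
k=2: 61.6 kHz, 96.8 kHz.
k=3: 101.2 kHz, 136.4 kHz.
Within [20.6 kHz, 86 kHz]: 22 kHz, 57.2 kHz, 61.6 kHz.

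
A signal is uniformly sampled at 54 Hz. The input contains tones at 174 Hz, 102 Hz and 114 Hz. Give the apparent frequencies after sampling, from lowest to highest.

fs/2 = 27 Hz.
174 Hz mod fs = 12 Hz.
12 Hz ≤ fs/2 = 27 Hz, appears at 12 Hz.
102 Hz mod fs = 48 Hz.
48 Hz > fs/2 = 27 Hz, folds to fs − 48 Hz = 6 Hz.
114 Hz mod fs = 6 Hz.
6 Hz ≤ fs/2 = 27 Hz, appears at 6 Hz.
Distinct values: {6 Hz, 12 Hz}.

6 Hz, 12 Hz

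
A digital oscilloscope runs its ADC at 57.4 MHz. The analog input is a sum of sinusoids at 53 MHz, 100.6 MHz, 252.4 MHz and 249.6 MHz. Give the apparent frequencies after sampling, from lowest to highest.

fs/2 = 28.7 MHz.
53 MHz > fs/2 = 28.7 MHz, folds to fs − 53 MHz = 4.4 MHz.
100.6 MHz mod fs = 43.2 MHz.
43.2 MHz > fs/2 = 28.7 MHz, folds to fs − 43.2 MHz = 14.2 MHz.
252.4 MHz mod fs = 22.8 MHz.
22.8 MHz ≤ fs/2 = 28.7 MHz, appears at 22.8 MHz.
249.6 MHz mod fs = 20 MHz.
20 MHz ≤ fs/2 = 28.7 MHz, appears at 20 MHz.
Distinct values: {4.4 MHz, 14.2 MHz, 20 MHz, 22.8 MHz}.

4.4 MHz, 14.2 MHz, 20 MHz, 22.8 MHz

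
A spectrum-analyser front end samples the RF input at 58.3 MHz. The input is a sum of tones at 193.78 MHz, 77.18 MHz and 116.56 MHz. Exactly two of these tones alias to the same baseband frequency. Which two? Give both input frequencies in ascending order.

fs/2 = 29.15 MHz.
193.78 MHz mod fs = 18.88 MHz.
18.88 MHz ≤ fs/2 = 29.15 MHz, appears at 18.88 MHz.
77.18 MHz mod fs = 18.88 MHz.
18.88 MHz ≤ fs/2 = 29.15 MHz, appears at 18.88 MHz.
116.56 MHz mod fs = 58.26 MHz.
58.26 MHz > fs/2 = 29.15 MHz, folds to fs − 58.26 MHz = 0.04 MHz.
77.18 MHz and 193.78 MHz both map to 18.88 MHz.

77.18 MHz, 193.78 MHz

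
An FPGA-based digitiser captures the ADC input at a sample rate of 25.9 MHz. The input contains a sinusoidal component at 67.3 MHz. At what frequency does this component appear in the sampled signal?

67.3 MHz mod fs = 15.5 MHz.
15.5 MHz > fs/2 = 12.95 MHz, folds to fs − 15.5 MHz = 10.4 MHz.

10.4 MHz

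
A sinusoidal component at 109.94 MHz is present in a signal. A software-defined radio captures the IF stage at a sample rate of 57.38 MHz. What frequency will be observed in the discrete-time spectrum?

4.82 MHz

109.94 MHz mod fs = 52.56 MHz.
52.56 MHz > fs/2 = 28.69 MHz, folds to fs − 52.56 MHz = 4.82 MHz.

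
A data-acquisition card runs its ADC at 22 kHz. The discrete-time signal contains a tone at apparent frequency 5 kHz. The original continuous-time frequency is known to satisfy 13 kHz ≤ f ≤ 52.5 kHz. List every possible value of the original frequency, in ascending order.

17 kHz, 27 kHz, 39 kHz, 49 kHz

Frequencies that alias to 5 kHz are k·fs ± 5 kHz for integer k ≥ 0.
k=0: 5 kHz.
k=1: 17 kHz, 27 kHz.
k=2: 39 kHz, 49 kHz.
k=3: 61 kHz, 71 kHz.
Within [13 kHz, 52.5 kHz]: 17 kHz, 27 kHz, 39 kHz, 49 kHz.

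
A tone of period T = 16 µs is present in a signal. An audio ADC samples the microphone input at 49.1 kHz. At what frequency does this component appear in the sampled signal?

T = 16 µs → f = 1/T = 62.5 kHz.
62.5 kHz mod fs = 13.4 kHz.
13.4 kHz ≤ fs/2 = 24.55 kHz, appears at 13.4 kHz.

13.4 kHz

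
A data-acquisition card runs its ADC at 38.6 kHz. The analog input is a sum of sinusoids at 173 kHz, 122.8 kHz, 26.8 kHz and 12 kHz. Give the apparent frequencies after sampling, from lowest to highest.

fs/2 = 19.3 kHz.
173 kHz mod fs = 18.6 kHz.
18.6 kHz ≤ fs/2 = 19.3 kHz, appears at 18.6 kHz.
122.8 kHz mod fs = 7 kHz.
7 kHz ≤ fs/2 = 19.3 kHz, appears at 7 kHz.
26.8 kHz > fs/2 = 19.3 kHz, folds to fs − 26.8 kHz = 11.8 kHz.
12 kHz ≤ fs/2 = 19.3 kHz, passes unchanged.
Distinct values: {7 kHz, 11.8 kHz, 12 kHz, 18.6 kHz}.

7 kHz, 11.8 kHz, 12 kHz, 18.6 kHz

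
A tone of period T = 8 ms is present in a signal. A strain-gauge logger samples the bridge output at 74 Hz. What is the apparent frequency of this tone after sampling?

T = 8 ms → f = 1/T = 125 Hz.
125 Hz mod fs = 51 Hz.
51 Hz > fs/2 = 37 Hz, folds to fs − 51 Hz = 23 Hz.

23 Hz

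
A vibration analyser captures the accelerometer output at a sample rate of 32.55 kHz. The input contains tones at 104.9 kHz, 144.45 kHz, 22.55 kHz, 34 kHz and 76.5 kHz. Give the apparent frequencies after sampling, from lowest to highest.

1.45 kHz, 7.25 kHz, 10 kHz, 11.4 kHz, 14.25 kHz

fs/2 = 16.275 kHz.
104.9 kHz mod fs = 7.25 kHz.
7.25 kHz ≤ fs/2 = 16.275 kHz, appears at 7.25 kHz.
144.45 kHz mod fs = 14.25 kHz.
14.25 kHz ≤ fs/2 = 16.275 kHz, appears at 14.25 kHz.
22.55 kHz > fs/2 = 16.275 kHz, folds to fs − 22.55 kHz = 10 kHz.
34 kHz mod fs = 1.45 kHz.
1.45 kHz ≤ fs/2 = 16.275 kHz, appears at 1.45 kHz.
76.5 kHz mod fs = 11.4 kHz.
11.4 kHz ≤ fs/2 = 16.275 kHz, appears at 11.4 kHz.
Distinct values: {1.45 kHz, 7.25 kHz, 10 kHz, 11.4 kHz, 14.25 kHz}.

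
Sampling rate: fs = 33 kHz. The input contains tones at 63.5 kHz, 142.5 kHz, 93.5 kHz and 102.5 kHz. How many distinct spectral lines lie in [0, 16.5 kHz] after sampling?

fs/2 = 16.5 kHz.
63.5 kHz mod fs = 30.5 kHz.
30.5 kHz > fs/2 = 16.5 kHz, folds to fs − 30.5 kHz = 2.5 kHz.
142.5 kHz mod fs = 10.5 kHz.
10.5 kHz ≤ fs/2 = 16.5 kHz, appears at 10.5 kHz.
93.5 kHz mod fs = 27.5 kHz.
27.5 kHz > fs/2 = 16.5 kHz, folds to fs − 27.5 kHz = 5.5 kHz.
102.5 kHz mod fs = 3.5 kHz.
3.5 kHz ≤ fs/2 = 16.5 kHz, appears at 3.5 kHz.
Distinct values: {2.5 kHz, 3.5 kHz, 5.5 kHz, 10.5 kHz} → 4.

4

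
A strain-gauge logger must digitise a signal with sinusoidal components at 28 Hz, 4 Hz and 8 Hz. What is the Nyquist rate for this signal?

56 Hz

Highest-frequency component: 28 Hz.
Nyquist rate = 2 × 28 Hz = 56 Hz.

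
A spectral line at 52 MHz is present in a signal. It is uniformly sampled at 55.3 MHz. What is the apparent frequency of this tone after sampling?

52 MHz > fs/2 = 27.65 MHz, folds to fs − 52 MHz = 3.3 MHz.

3.3 MHz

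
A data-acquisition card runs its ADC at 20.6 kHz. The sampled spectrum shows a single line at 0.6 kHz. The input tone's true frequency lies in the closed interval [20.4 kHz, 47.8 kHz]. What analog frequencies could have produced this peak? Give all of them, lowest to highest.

21.2 kHz, 40.6 kHz, 41.8 kHz

Frequencies that alias to 0.6 kHz are k·fs ± 0.6 kHz for integer k ≥ 0.
k=0: 0.6 kHz.
k=1: 20 kHz, 21.2 kHz.
k=2: 40.6 kHz, 41.8 kHz.
k=3: 61.2 kHz, 62.4 kHz.
Within [20.4 kHz, 47.8 kHz]: 21.2 kHz, 40.6 kHz, 41.8 kHz.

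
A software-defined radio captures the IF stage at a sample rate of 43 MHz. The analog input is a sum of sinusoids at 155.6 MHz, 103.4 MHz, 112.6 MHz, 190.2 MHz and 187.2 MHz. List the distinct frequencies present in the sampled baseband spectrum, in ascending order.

fs/2 = 21.5 MHz.
155.6 MHz mod fs = 26.6 MHz.
26.6 MHz > fs/2 = 21.5 MHz, folds to fs − 26.6 MHz = 16.4 MHz.
103.4 MHz mod fs = 17.4 MHz.
17.4 MHz ≤ fs/2 = 21.5 MHz, appears at 17.4 MHz.
112.6 MHz mod fs = 26.6 MHz.
26.6 MHz > fs/2 = 21.5 MHz, folds to fs − 26.6 MHz = 16.4 MHz.
190.2 MHz mod fs = 18.2 MHz.
18.2 MHz ≤ fs/2 = 21.5 MHz, appears at 18.2 MHz.
187.2 MHz mod fs = 15.2 MHz.
15.2 MHz ≤ fs/2 = 21.5 MHz, appears at 15.2 MHz.
Distinct values: {15.2 MHz, 16.4 MHz, 17.4 MHz, 18.2 MHz}.

15.2 MHz, 16.4 MHz, 17.4 MHz, 18.2 MHz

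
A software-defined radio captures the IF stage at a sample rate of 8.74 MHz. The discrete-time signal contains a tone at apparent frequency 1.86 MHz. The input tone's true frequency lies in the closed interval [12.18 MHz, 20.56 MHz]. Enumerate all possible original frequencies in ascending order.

15.62 MHz, 19.34 MHz

Frequencies that alias to 1.86 MHz are k·fs ± 1.86 MHz for integer k ≥ 0.
k=0: 1.86 MHz.
k=1: 6.88 MHz, 10.6 MHz.
k=2: 15.62 MHz, 19.34 MHz.
k=3: 24.36 MHz, 28.08 MHz.
Within [12.18 MHz, 20.56 MHz]: 15.62 MHz, 19.34 MHz.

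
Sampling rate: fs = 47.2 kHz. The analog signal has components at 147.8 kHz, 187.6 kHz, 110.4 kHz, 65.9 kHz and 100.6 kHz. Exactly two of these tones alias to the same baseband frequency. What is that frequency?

fs/2 = 23.6 kHz.
147.8 kHz mod fs = 6.2 kHz.
6.2 kHz ≤ fs/2 = 23.6 kHz, appears at 6.2 kHz.
187.6 kHz mod fs = 46 kHz.
46 kHz > fs/2 = 23.6 kHz, folds to fs − 46 kHz = 1.2 kHz.
110.4 kHz mod fs = 16 kHz.
16 kHz ≤ fs/2 = 23.6 kHz, appears at 16 kHz.
65.9 kHz mod fs = 18.7 kHz.
18.7 kHz ≤ fs/2 = 23.6 kHz, appears at 18.7 kHz.
100.6 kHz mod fs = 6.2 kHz.
6.2 kHz ≤ fs/2 = 23.6 kHz, appears at 6.2 kHz.
100.6 kHz and 147.8 kHz both map to 6.2 kHz.

6.2 kHz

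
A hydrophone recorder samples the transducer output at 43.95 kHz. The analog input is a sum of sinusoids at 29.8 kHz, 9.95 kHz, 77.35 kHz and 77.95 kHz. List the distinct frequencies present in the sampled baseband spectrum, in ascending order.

9.95 kHz, 10.55 kHz, 14.15 kHz

fs/2 = 21.975 kHz.
29.8 kHz > fs/2 = 21.975 kHz, folds to fs − 29.8 kHz = 14.15 kHz.
9.95 kHz ≤ fs/2 = 21.975 kHz, passes unchanged.
77.35 kHz mod fs = 33.4 kHz.
33.4 kHz > fs/2 = 21.975 kHz, folds to fs − 33.4 kHz = 10.55 kHz.
77.95 kHz mod fs = 34 kHz.
34 kHz > fs/2 = 21.975 kHz, folds to fs − 34 kHz = 9.95 kHz.
Distinct values: {9.95 kHz, 10.55 kHz, 14.15 kHz}.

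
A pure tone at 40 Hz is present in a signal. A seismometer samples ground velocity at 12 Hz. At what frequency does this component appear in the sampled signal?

40 Hz mod fs = 4 Hz.
4 Hz ≤ fs/2 = 6 Hz, appears at 4 Hz.

4 Hz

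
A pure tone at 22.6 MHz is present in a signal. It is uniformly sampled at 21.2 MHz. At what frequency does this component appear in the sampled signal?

1.4 MHz

22.6 MHz mod fs = 1.4 MHz.
1.4 MHz ≤ fs/2 = 10.6 MHz, appears at 1.4 MHz.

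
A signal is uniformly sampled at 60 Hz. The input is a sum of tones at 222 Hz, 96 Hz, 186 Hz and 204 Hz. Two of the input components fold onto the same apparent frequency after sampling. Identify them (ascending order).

fs/2 = 30 Hz.
222 Hz mod fs = 42 Hz.
42 Hz > fs/2 = 30 Hz, folds to fs − 42 Hz = 18 Hz.
96 Hz mod fs = 36 Hz.
36 Hz > fs/2 = 30 Hz, folds to fs − 36 Hz = 24 Hz.
186 Hz mod fs = 6 Hz.
6 Hz ≤ fs/2 = 30 Hz, appears at 6 Hz.
204 Hz mod fs = 24 Hz.
24 Hz ≤ fs/2 = 30 Hz, appears at 24 Hz.
96 Hz and 204 Hz both map to 24 Hz.

96 Hz, 204 Hz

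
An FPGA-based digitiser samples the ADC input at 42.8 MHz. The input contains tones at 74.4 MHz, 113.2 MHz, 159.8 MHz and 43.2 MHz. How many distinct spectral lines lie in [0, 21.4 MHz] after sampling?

4

fs/2 = 21.4 MHz.
74.4 MHz mod fs = 31.6 MHz.
31.6 MHz > fs/2 = 21.4 MHz, folds to fs − 31.6 MHz = 11.2 MHz.
113.2 MHz mod fs = 27.6 MHz.
27.6 MHz > fs/2 = 21.4 MHz, folds to fs − 27.6 MHz = 15.2 MHz.
159.8 MHz mod fs = 31.4 MHz.
31.4 MHz > fs/2 = 21.4 MHz, folds to fs − 31.4 MHz = 11.4 MHz.
43.2 MHz mod fs = 0.4 MHz.
0.4 MHz ≤ fs/2 = 21.4 MHz, appears at 0.4 MHz.
Distinct values: {0.4 MHz, 11.2 MHz, 11.4 MHz, 15.2 MHz} → 4.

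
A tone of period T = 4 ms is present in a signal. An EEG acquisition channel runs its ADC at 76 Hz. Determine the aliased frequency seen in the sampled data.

T = 4 ms → f = 1/T = 250 Hz.
250 Hz mod fs = 22 Hz.
22 Hz ≤ fs/2 = 38 Hz, appears at 22 Hz.

22 Hz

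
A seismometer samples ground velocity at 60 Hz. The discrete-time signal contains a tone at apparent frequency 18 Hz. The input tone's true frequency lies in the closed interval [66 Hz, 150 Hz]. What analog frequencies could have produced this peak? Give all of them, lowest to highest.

Frequencies that alias to 18 Hz are k·fs ± 18 Hz for integer k ≥ 0.
k=0: 18 Hz.
k=1: 42 Hz, 78 Hz.
k=2: 102 Hz, 138 Hz.
k=3: 162 Hz, 198 Hz.
Within [66 Hz, 150 Hz]: 78 Hz, 102 Hz, 138 Hz.

78 Hz, 102 Hz, 138 Hz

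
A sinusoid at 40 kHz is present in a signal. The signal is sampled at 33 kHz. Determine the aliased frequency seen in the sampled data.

40 kHz mod fs = 7 kHz.
7 kHz ≤ fs/2 = 16.5 kHz, appears at 7 kHz.

7 kHz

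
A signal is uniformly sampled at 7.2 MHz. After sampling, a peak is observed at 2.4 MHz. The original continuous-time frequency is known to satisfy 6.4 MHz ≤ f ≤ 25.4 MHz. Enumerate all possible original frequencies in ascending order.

Frequencies that alias to 2.4 MHz are k·fs ± 2.4 MHz for integer k ≥ 0.
k=0: 2.4 MHz.
k=1: 4.8 MHz, 9.6 MHz.
k=2: 12 MHz, 16.8 MHz.
k=3: 19.2 MHz, 24 MHz.
k=4: 26.4 MHz, 31.2 MHz.
Within [6.4 MHz, 25.4 MHz]: 9.6 MHz, 12 MHz, 16.8 MHz, 19.2 MHz, 24 MHz.

9.6 MHz, 12 MHz, 16.8 MHz, 19.2 MHz, 24 MHz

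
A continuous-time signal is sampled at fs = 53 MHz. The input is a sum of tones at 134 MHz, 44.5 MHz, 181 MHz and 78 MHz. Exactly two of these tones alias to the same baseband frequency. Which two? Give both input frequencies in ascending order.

fs/2 = 26.5 MHz.
134 MHz mod fs = 28 MHz.
28 MHz > fs/2 = 26.5 MHz, folds to fs − 28 MHz = 25 MHz.
44.5 MHz > fs/2 = 26.5 MHz, folds to fs − 44.5 MHz = 8.5 MHz.
181 MHz mod fs = 22 MHz.
22 MHz ≤ fs/2 = 26.5 MHz, appears at 22 MHz.
78 MHz mod fs = 25 MHz.
25 MHz ≤ fs/2 = 26.5 MHz, appears at 25 MHz.
78 MHz and 134 MHz both map to 25 MHz.

78 MHz, 134 MHz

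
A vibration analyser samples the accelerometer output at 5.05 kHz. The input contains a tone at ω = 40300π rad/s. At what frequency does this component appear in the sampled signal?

0.05 kHz

ω = 40300π rad/s → f = ω/(2π) = 20150 Hz = 20.15 kHz.
20.15 kHz mod fs = 5 kHz.
5 kHz > fs/2 = 2.525 kHz, folds to fs − 5 kHz = 0.05 kHz.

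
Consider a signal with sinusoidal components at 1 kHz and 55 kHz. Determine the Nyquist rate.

Highest-frequency component: 55 kHz.
Nyquist rate = 2 × 55 kHz = 110 kHz.

110 kHz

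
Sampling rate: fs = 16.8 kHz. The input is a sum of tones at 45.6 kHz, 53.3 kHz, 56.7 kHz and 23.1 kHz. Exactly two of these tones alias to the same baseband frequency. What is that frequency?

fs/2 = 8.4 kHz.
45.6 kHz mod fs = 12 kHz.
12 kHz > fs/2 = 8.4 kHz, folds to fs − 12 kHz = 4.8 kHz.
53.3 kHz mod fs = 2.9 kHz.
2.9 kHz ≤ fs/2 = 8.4 kHz, appears at 2.9 kHz.
56.7 kHz mod fs = 6.3 kHz.
6.3 kHz ≤ fs/2 = 8.4 kHz, appears at 6.3 kHz.
23.1 kHz mod fs = 6.3 kHz.
6.3 kHz ≤ fs/2 = 8.4 kHz, appears at 6.3 kHz.
23.1 kHz and 56.7 kHz both map to 6.3 kHz.

6.3 kHz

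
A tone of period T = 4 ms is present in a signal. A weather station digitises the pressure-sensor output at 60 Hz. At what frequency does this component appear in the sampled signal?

T = 4 ms → f = 1/T = 250 Hz.
250 Hz mod fs = 10 Hz.
10 Hz ≤ fs/2 = 30 Hz, appears at 10 Hz.

10 Hz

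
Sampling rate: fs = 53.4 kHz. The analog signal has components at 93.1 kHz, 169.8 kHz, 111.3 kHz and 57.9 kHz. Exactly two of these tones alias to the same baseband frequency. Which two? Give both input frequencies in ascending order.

57.9 kHz, 111.3 kHz

fs/2 = 26.7 kHz.
93.1 kHz mod fs = 39.7 kHz.
39.7 kHz > fs/2 = 26.7 kHz, folds to fs − 39.7 kHz = 13.7 kHz.
169.8 kHz mod fs = 9.6 kHz.
9.6 kHz ≤ fs/2 = 26.7 kHz, appears at 9.6 kHz.
111.3 kHz mod fs = 4.5 kHz.
4.5 kHz ≤ fs/2 = 26.7 kHz, appears at 4.5 kHz.
57.9 kHz mod fs = 4.5 kHz.
4.5 kHz ≤ fs/2 = 26.7 kHz, appears at 4.5 kHz.
57.9 kHz and 111.3 kHz both map to 4.5 kHz.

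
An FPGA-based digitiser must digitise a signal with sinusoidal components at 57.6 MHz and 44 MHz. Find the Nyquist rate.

Highest-frequency component: 57.6 MHz.
Nyquist rate = 2 × 57.6 MHz = 115.2 MHz.

115.2 MHz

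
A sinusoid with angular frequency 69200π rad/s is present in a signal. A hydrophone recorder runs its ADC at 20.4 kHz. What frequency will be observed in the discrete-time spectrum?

6.2 kHz

ω = 69200π rad/s → f = ω/(2π) = 34600 Hz = 34.6 kHz.
34.6 kHz mod fs = 14.2 kHz.
14.2 kHz > fs/2 = 10.2 kHz, folds to fs − 14.2 kHz = 6.2 kHz.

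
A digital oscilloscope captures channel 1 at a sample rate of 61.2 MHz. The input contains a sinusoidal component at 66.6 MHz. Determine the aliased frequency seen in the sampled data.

66.6 MHz mod fs = 5.4 MHz.
5.4 MHz ≤ fs/2 = 30.6 MHz, appears at 5.4 MHz.

5.4 MHz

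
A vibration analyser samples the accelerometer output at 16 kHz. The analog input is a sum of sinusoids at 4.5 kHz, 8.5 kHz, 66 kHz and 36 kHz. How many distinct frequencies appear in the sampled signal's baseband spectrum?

4

fs/2 = 8 kHz.
4.5 kHz ≤ fs/2 = 8 kHz, passes unchanged.
8.5 kHz > fs/2 = 8 kHz, folds to fs − 8.5 kHz = 7.5 kHz.
66 kHz mod fs = 2 kHz.
2 kHz ≤ fs/2 = 8 kHz, appears at 2 kHz.
36 kHz mod fs = 4 kHz.
4 kHz ≤ fs/2 = 8 kHz, appears at 4 kHz.
Distinct values: {2 kHz, 4 kHz, 4.5 kHz, 7.5 kHz} → 4.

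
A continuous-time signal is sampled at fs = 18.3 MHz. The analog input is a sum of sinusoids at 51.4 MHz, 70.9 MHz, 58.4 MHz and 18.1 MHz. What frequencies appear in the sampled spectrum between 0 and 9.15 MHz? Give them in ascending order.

0.2 MHz, 2.3 MHz, 3.5 MHz

fs/2 = 9.15 MHz.
51.4 MHz mod fs = 14.8 MHz.
14.8 MHz > fs/2 = 9.15 MHz, folds to fs − 14.8 MHz = 3.5 MHz.
70.9 MHz mod fs = 16 MHz.
16 MHz > fs/2 = 9.15 MHz, folds to fs − 16 MHz = 2.3 MHz.
58.4 MHz mod fs = 3.5 MHz.
3.5 MHz ≤ fs/2 = 9.15 MHz, appears at 3.5 MHz.
18.1 MHz > fs/2 = 9.15 MHz, folds to fs − 18.1 MHz = 0.2 MHz.
Distinct values: {0.2 MHz, 2.3 MHz, 3.5 MHz}.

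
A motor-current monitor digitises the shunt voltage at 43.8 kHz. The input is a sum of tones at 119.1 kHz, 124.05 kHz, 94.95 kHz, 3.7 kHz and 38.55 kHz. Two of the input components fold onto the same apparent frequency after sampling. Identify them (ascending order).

94.95 kHz, 124.05 kHz

fs/2 = 21.9 kHz.
119.1 kHz mod fs = 31.5 kHz.
31.5 kHz > fs/2 = 21.9 kHz, folds to fs − 31.5 kHz = 12.3 kHz.
124.05 kHz mod fs = 36.45 kHz.
36.45 kHz > fs/2 = 21.9 kHz, folds to fs − 36.45 kHz = 7.35 kHz.
94.95 kHz mod fs = 7.35 kHz.
7.35 kHz ≤ fs/2 = 21.9 kHz, appears at 7.35 kHz.
3.7 kHz ≤ fs/2 = 21.9 kHz, passes unchanged.
38.55 kHz > fs/2 = 21.9 kHz, folds to fs − 38.55 kHz = 5.25 kHz.
94.95 kHz and 124.05 kHz both map to 7.35 kHz.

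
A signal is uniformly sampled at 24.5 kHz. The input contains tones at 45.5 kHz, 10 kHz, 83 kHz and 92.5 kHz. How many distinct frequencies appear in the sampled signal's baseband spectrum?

fs/2 = 12.25 kHz.
45.5 kHz mod fs = 21 kHz.
21 kHz > fs/2 = 12.25 kHz, folds to fs − 21 kHz = 3.5 kHz.
10 kHz ≤ fs/2 = 12.25 kHz, passes unchanged.
83 kHz mod fs = 9.5 kHz.
9.5 kHz ≤ fs/2 = 12.25 kHz, appears at 9.5 kHz.
92.5 kHz mod fs = 19 kHz.
19 kHz > fs/2 = 12.25 kHz, folds to fs − 19 kHz = 5.5 kHz.
Distinct values: {3.5 kHz, 5.5 kHz, 9.5 kHz, 10 kHz} → 4.

4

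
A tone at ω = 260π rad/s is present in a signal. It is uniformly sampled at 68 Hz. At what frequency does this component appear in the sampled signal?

6 Hz

ω = 260π rad/s → f = ω/(2π) = 130 Hz.
130 Hz mod fs = 62 Hz.
62 Hz > fs/2 = 34 Hz, folds to fs − 62 Hz = 6 Hz.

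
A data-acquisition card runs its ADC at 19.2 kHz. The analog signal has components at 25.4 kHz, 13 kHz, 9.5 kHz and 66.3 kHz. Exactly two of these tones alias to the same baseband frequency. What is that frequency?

fs/2 = 9.6 kHz.
25.4 kHz mod fs = 6.2 kHz.
6.2 kHz ≤ fs/2 = 9.6 kHz, appears at 6.2 kHz.
13 kHz > fs/2 = 9.6 kHz, folds to fs − 13 kHz = 6.2 kHz.
9.5 kHz ≤ fs/2 = 9.6 kHz, passes unchanged.
66.3 kHz mod fs = 8.7 kHz.
8.7 kHz ≤ fs/2 = 9.6 kHz, appears at 8.7 kHz.
13 kHz and 25.4 kHz both map to 6.2 kHz.

6.2 kHz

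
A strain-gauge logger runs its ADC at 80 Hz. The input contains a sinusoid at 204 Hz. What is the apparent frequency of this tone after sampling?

204 Hz mod fs = 44 Hz.
44 Hz > fs/2 = 40 Hz, folds to fs − 44 Hz = 36 Hz.

36 Hz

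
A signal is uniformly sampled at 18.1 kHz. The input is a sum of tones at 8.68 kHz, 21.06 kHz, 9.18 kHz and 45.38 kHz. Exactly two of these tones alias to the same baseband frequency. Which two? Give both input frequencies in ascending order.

9.18 kHz, 45.38 kHz

fs/2 = 9.05 kHz.
8.68 kHz ≤ fs/2 = 9.05 kHz, passes unchanged.
21.06 kHz mod fs = 2.96 kHz.
2.96 kHz ≤ fs/2 = 9.05 kHz, appears at 2.96 kHz.
9.18 kHz > fs/2 = 9.05 kHz, folds to fs − 9.18 kHz = 8.92 kHz.
45.38 kHz mod fs = 9.18 kHz.
9.18 kHz > fs/2 = 9.05 kHz, folds to fs − 9.18 kHz = 8.92 kHz.
9.18 kHz and 45.38 kHz both map to 8.92 kHz.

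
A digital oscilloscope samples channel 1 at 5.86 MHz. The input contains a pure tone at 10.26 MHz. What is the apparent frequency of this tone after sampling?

1.46 MHz

10.26 MHz mod fs = 4.4 MHz.
4.4 MHz > fs/2 = 2.93 MHz, folds to fs − 4.4 MHz = 1.46 MHz.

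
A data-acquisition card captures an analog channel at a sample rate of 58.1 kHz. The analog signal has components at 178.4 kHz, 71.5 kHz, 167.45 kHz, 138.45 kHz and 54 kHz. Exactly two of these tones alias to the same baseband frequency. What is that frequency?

4.1 kHz

fs/2 = 29.05 kHz.
178.4 kHz mod fs = 4.1 kHz.
4.1 kHz ≤ fs/2 = 29.05 kHz, appears at 4.1 kHz.
71.5 kHz mod fs = 13.4 kHz.
13.4 kHz ≤ fs/2 = 29.05 kHz, appears at 13.4 kHz.
167.45 kHz mod fs = 51.25 kHz.
51.25 kHz > fs/2 = 29.05 kHz, folds to fs − 51.25 kHz = 6.85 kHz.
138.45 kHz mod fs = 22.25 kHz.
22.25 kHz ≤ fs/2 = 29.05 kHz, appears at 22.25 kHz.
54 kHz > fs/2 = 29.05 kHz, folds to fs − 54 kHz = 4.1 kHz.
54 kHz and 178.4 kHz both map to 4.1 kHz.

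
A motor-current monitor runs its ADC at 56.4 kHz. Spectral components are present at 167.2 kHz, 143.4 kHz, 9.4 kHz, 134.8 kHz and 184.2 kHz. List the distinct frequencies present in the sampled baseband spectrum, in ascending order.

fs/2 = 28.2 kHz.
167.2 kHz mod fs = 54.4 kHz.
54.4 kHz > fs/2 = 28.2 kHz, folds to fs − 54.4 kHz = 2 kHz.
143.4 kHz mod fs = 30.6 kHz.
30.6 kHz > fs/2 = 28.2 kHz, folds to fs − 30.6 kHz = 25.8 kHz.
9.4 kHz ≤ fs/2 = 28.2 kHz, passes unchanged.
134.8 kHz mod fs = 22 kHz.
22 kHz ≤ fs/2 = 28.2 kHz, appears at 22 kHz.
184.2 kHz mod fs = 15 kHz.
15 kHz ≤ fs/2 = 28.2 kHz, appears at 15 kHz.
Distinct values: {2 kHz, 9.4 kHz, 15 kHz, 22 kHz, 25.8 kHz}.

2 kHz, 9.4 kHz, 15 kHz, 22 kHz, 25.8 kHz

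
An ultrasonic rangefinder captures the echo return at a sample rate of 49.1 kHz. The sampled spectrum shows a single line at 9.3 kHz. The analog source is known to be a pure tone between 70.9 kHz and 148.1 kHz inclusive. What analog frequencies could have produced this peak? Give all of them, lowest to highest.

88.9 kHz, 107.5 kHz, 138 kHz

Frequencies that alias to 9.3 kHz are k·fs ± 9.3 kHz for integer k ≥ 0.
k=0: 9.3 kHz.
k=1: 39.8 kHz, 58.4 kHz.
k=2: 88.9 kHz, 107.5 kHz.
k=3: 138 kHz, 156.6 kHz.
k=4: 187.1 kHz, 205.7 kHz.
Within [70.9 kHz, 148.1 kHz]: 88.9 kHz, 107.5 kHz, 138 kHz.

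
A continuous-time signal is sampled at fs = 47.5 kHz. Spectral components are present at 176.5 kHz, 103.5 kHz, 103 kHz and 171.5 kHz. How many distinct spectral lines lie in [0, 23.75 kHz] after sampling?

4

fs/2 = 23.75 kHz.
176.5 kHz mod fs = 34 kHz.
34 kHz > fs/2 = 23.75 kHz, folds to fs − 34 kHz = 13.5 kHz.
103.5 kHz mod fs = 8.5 kHz.
8.5 kHz ≤ fs/2 = 23.75 kHz, appears at 8.5 kHz.
103 kHz mod fs = 8 kHz.
8 kHz ≤ fs/2 = 23.75 kHz, appears at 8 kHz.
171.5 kHz mod fs = 29 kHz.
29 kHz > fs/2 = 23.75 kHz, folds to fs − 29 kHz = 18.5 kHz.
Distinct values: {8 kHz, 8.5 kHz, 13.5 kHz, 18.5 kHz} → 4.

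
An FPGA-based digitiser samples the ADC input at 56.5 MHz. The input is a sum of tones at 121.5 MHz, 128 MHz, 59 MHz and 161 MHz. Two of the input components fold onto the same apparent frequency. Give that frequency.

8.5 MHz

fs/2 = 28.25 MHz.
121.5 MHz mod fs = 8.5 MHz.
8.5 MHz ≤ fs/2 = 28.25 MHz, appears at 8.5 MHz.
128 MHz mod fs = 15 MHz.
15 MHz ≤ fs/2 = 28.25 MHz, appears at 15 MHz.
59 MHz mod fs = 2.5 MHz.
2.5 MHz ≤ fs/2 = 28.25 MHz, appears at 2.5 MHz.
161 MHz mod fs = 48 MHz.
48 MHz > fs/2 = 28.25 MHz, folds to fs − 48 MHz = 8.5 MHz.
121.5 MHz and 161 MHz both map to 8.5 MHz.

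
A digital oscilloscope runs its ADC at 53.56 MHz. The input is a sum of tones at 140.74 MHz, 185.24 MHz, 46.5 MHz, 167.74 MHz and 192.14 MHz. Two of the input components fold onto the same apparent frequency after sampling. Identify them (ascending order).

46.5 MHz, 167.74 MHz

fs/2 = 26.78 MHz.
140.74 MHz mod fs = 33.62 MHz.
33.62 MHz > fs/2 = 26.78 MHz, folds to fs − 33.62 MHz = 19.94 MHz.
185.24 MHz mod fs = 24.56 MHz.
24.56 MHz ≤ fs/2 = 26.78 MHz, appears at 24.56 MHz.
46.5 MHz > fs/2 = 26.78 MHz, folds to fs − 46.5 MHz = 7.06 MHz.
167.74 MHz mod fs = 7.06 MHz.
7.06 MHz ≤ fs/2 = 26.78 MHz, appears at 7.06 MHz.
192.14 MHz mod fs = 31.46 MHz.
31.46 MHz > fs/2 = 26.78 MHz, folds to fs − 31.46 MHz = 22.1 MHz.
46.5 MHz and 167.74 MHz both map to 7.06 MHz.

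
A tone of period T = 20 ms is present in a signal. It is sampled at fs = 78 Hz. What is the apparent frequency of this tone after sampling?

T = 20 ms → f = 1/T = 50 Hz.
50 Hz > fs/2 = 39 Hz, folds to fs − 50 Hz = 28 Hz.

28 Hz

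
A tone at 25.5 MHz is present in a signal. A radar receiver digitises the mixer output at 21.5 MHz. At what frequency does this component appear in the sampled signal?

25.5 MHz mod fs = 4 MHz.
4 MHz ≤ fs/2 = 10.75 MHz, appears at 4 MHz.

4 MHz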